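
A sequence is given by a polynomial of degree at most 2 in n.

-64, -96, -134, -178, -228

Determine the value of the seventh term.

-346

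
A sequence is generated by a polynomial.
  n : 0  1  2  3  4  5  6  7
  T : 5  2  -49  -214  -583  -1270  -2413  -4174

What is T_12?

First differences: -3, -51, -165, -369, -687, -1143, -1761
Second differences: -48, -114, -204, -318, -456, -618
Third differences: -66, -90, -114, -138, -162
Fourth differences: -24, -24, -24, -24
Constant fourth difference = -24, so extend:
-162 − 24 = -186;  -618 − 186 = -804;  -1761 − 804 = -2565;  -4174 − 2565 = -6739
-186 − 24 = -210;  -804 − 210 = -1014;  -2565 − 1014 = -3579;  -6739 − 3579 = -10318
-210 − 24 = -234;  -1014 − 234 = -1248;  -3579 − 1248 = -4827;  -10318 − 4827 = -15145
-234 − 24 = -258;  -1248 − 258 = -1506;  -4827 − 1506 = -6333;  -15145 − 6333 = -21478
-258 − 24 = -282;  -1506 − 282 = -1788;  -6333 − 1788 = -8121;  -21478 − 8121 = -29599

-29599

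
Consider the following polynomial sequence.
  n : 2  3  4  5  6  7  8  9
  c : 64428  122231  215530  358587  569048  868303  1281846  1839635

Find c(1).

Δ: 57803, 93299, 143057, 210461, 299255, 413543, 557789
Δ²: 35496, 49758, 67404, 88794, 114288, 144246
Δ³: 14262, 17646, 21390, 25494, 29958
Δ⁴: 3384, 3744, 4104, 4464
Δ⁵: 360, 360, 360
The fifth differences are constant at 360.
Work back: 3384 − 360 = 3024;  14262 − 3024 = 11238;  35496 − 11238 = 24258;  57803 − 24258 = 33545;  64428 − 33545 = 30883

30883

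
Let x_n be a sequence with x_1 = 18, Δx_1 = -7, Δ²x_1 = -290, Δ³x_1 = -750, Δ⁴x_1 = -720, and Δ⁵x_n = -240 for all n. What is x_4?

-1623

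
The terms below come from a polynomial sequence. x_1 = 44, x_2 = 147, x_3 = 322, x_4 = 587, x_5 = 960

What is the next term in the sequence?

1459

D1: 103, 175, 265, 373
D2: 72, 90, 108
D3: 18, 18
Third differences constant at 18.
108 + 18 = 126;  373 + 126 = 499;  960 + 499 = 1459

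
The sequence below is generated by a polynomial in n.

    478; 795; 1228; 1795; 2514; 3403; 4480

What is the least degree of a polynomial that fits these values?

First differences: 317, 433, 567, 719, 889, 1077
Second differences: 116, 134, 152, 170, 188
Third differences: 18, 18, 18, 18
The third differences are constant, so the polynomial has degree 3.

3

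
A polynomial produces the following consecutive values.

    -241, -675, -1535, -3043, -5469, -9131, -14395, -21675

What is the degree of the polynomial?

Δ: -434, -860, -1508, -2426, -3662, -5264, -7280
Δ²: -426, -648, -918, -1236, -1602, -2016
Δ³: -222, -270, -318, -366, -414
Δ⁴: -48, -48, -48, -48
The fourth differences are constant, so the polynomial has degree 4.

4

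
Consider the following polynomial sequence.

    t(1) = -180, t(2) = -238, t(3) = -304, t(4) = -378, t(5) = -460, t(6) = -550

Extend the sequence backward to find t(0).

Δ: -58, -66, -74, -82, -90
Δ²: -8, -8, -8, -8
The second differences are constant at -8.
Work back: -58 + 8 = -50;  -180 + 50 = -130

-130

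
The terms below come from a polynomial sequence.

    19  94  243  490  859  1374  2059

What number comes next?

75, 149, 247, 369, 515, 685
74, 98, 122, 146, 170
24, 24, 24, 24
The third differences are constant (24).
170 + 24 = 194;  685 + 194 = 879;  2059 + 879 = 2938

2938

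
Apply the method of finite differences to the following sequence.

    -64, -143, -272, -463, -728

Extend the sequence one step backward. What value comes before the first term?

Δ: -79, -129, -191, -265
Δ²: -50, -62, -74
Δ³: -12, -12
The third differences are constant at -12.
Work back: -50 + 12 = -38;  -79 + 38 = -41;  -64 + 41 = -23

-23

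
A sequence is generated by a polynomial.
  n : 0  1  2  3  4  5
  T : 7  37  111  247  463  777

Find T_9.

D1: 30, 74, 136, 216, 314
D2: 44, 62, 80, 98
D3: 18, 18, 18
Constant third difference = 18, so extend:
98 + 18 = 116;  314 + 116 = 430;  777 + 430 = 1207
116 + 18 = 134;  430 + 134 = 564;  1207 + 564 = 1771
134 + 18 = 152;  564 + 152 = 716;  1771 + 716 = 2487
152 + 18 = 170;  716 + 170 = 886;  2487 + 886 = 3373

3373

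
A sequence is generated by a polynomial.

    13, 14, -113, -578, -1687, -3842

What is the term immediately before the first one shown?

-2

Δ: 1, -127, -465, -1109, -2155
Δ²: -128, -338, -644, -1046
Δ³: -210, -306, -402
Δ⁴: -96, -96
The fourth differences are constant at -96.
Work back: -210 + 96 = -114;  -128 + 114 = -14;  1 + 14 = 15;  13 − 15 = -2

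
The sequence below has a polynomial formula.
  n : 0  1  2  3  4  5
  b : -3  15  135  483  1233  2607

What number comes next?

D1: 18  120  348  750  1374
D2: 102  228  402  624
D3: 126  174  222
D4: 48  48
Fourth differences constant at 48.
222 + 48 = 270;  624 + 270 = 894;  1374 + 894 = 2268;  2607 + 2268 = 4875

4875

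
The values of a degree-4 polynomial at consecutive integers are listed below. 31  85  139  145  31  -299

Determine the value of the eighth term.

-2111

D1: 54 , 54 , 6 , -114 , -330
D2: 0 , -48 , -120 , -216
D3: -48 , -72 , -96
D4: -24 , -24
The fourth differences are constant (-24).
-96 − 24 = -120;  -216 − 120 = -336;  -330 − 336 = -666;  -299 − 666 = -965
-120 − 24 = -144;  -336 − 144 = -480;  -666 − 480 = -1146;  -965 − 1146 = -2111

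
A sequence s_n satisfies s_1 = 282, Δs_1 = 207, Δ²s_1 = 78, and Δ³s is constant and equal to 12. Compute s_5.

1626

Build the table forward from the leading diagonal:
D3: 12, 12, 12, 12, 12
D2: 78, 90, 102, 114, 126
D1: 207, 285, 375, 477, 591
s: 282, 489, 774, 1149, 1626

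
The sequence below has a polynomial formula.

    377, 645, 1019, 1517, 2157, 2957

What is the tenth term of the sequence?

8117

D1: 268  374  498  640  800
D2: 106  124  142  160
D3: 18  18  18
Third differences constant at 18.
160 + 18 = 178;  800 + 178 = 978;  2957 + 978 = 3935
178 + 18 = 196;  978 + 196 = 1174;  3935 + 1174 = 5109
196 + 18 = 214;  1174 + 214 = 1388;  5109 + 1388 = 6497
214 + 18 = 232;  1388 + 232 = 1620;  6497 + 1620 = 8117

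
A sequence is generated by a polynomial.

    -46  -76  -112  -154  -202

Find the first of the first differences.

D1: -30, -36, -42, -48
D2: -6, -6, -6

-30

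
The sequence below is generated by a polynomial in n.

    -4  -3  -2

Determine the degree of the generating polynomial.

1

1, 1
The first differences are constant, so the polynomial has degree 1.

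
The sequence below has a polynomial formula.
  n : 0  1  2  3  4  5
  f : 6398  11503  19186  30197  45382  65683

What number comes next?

92138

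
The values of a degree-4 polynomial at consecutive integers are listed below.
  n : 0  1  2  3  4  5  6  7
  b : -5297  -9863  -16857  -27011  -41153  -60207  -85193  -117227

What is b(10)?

Δ: -4566, -6994, -10154, -14142, -19054, -24986, -32034
Δ²: -2428, -3160, -3988, -4912, -5932, -7048
Δ³: -732, -828, -924, -1020, -1116
Δ⁴: -96, -96, -96, -96
Fourth differences constant at -96.
-1116 − 96 = -1212;  -7048 − 1212 = -8260;  -32034 − 8260 = -40294;  -117227 − 40294 = -157521
-1212 − 96 = -1308;  -8260 − 1308 = -9568;  -40294 − 9568 = -49862;  -157521 − 49862 = -207383
-1308 − 96 = -1404;  -9568 − 1404 = -10972;  -49862 − 10972 = -60834;  -207383 − 60834 = -268217

-268217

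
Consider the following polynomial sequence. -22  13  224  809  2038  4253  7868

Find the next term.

13369

Δ: 35 , 211 , 585 , 1229 , 2215 , 3615
Δ²: 176 , 374 , 644 , 986 , 1400
Δ³: 198 , 270 , 342 , 414
Δ⁴: 72 , 72 , 72
The fourth differences are constant (72).
414 + 72 = 486;  1400 + 486 = 1886;  3615 + 1886 = 5501;  7868 + 5501 = 13369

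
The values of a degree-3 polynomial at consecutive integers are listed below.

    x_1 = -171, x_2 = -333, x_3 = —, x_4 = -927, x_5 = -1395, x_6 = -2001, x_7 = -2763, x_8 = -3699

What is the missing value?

Using the last 5 terms:
Δ: -468  -606  -762  -936
Δ²: -138  -156  -174
Δ³: -18  -18
Constant third difference = -18.
Extend backward: -138 + 18 = -120;  -468 + 120 = -348;  -927 + 348 = -579

-579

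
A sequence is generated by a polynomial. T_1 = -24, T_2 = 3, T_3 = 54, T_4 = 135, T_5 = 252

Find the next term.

411

D1: 27, 51, 81, 117
D2: 24, 30, 36
D3: 6, 6
The third differences are constant (6).
36 + 6 = 42;  117 + 42 = 159;  252 + 159 = 411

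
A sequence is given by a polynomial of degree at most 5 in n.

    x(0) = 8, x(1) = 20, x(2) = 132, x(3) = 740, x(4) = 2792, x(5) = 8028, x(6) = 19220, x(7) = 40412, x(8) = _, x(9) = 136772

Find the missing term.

77160

Using the first 8 terms:
12  112  608  2052  5236  11192  21192
100  496  1444  3184  5956  10000
396  948  1740  2772  4044
552  792  1032  1272
240  240  240
Constant fifth difference = 240.
Extend forward: 1272 + 240 = 1512;  4044 + 1512 = 5556;  10000 + 5556 = 15556;  21192 + 15556 = 36748;  40412 + 36748 = 77160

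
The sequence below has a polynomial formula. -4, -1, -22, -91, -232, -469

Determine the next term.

-826

D1: 3 , -21 , -69 , -141 , -237
D2: -24 , -48 , -72 , -96
D3: -24 , -24 , -24
Third differences constant at -24.
-96 − 24 = -120;  -237 − 120 = -357;  -469 − 357 = -826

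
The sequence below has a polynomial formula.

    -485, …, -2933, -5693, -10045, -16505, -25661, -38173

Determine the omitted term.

Using the last 6 terms:
First differences: -2760, -4352, -6460, -9156, -12512
Second differences: -1592, -2108, -2696, -3356
Third differences: -516, -588, -660
Fourth differences: -72, -72
Constant fourth difference = -72.
Extend backward: -516 + 72 = -444;  -1592 + 444 = -1148;  -2760 + 1148 = -1612;  -2933 + 1612 = -1321

-1321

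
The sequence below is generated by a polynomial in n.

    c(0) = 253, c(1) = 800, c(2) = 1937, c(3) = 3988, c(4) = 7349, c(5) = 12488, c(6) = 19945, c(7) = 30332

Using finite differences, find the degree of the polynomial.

First differences: 547, 1137, 2051, 3361, 5139, 7457, 10387
Second differences: 590, 914, 1310, 1778, 2318, 2930
Third differences: 324, 396, 468, 540, 612
Fourth differences: 72, 72, 72, 72
The fourth differences are constant, so the polynomial has degree 4.

4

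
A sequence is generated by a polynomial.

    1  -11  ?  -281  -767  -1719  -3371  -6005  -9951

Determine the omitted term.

Using the last 6 terms:
-486  -952  -1652  -2634  -3946
-466  -700  -982  -1312
-234  -282  -330
-48  -48
Constant fourth difference = -48.
Extend backward: -234 + 48 = -186;  -466 + 186 = -280;  -486 + 280 = -206;  -281 + 206 = -75

-75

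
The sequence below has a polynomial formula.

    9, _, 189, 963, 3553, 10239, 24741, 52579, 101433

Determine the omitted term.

31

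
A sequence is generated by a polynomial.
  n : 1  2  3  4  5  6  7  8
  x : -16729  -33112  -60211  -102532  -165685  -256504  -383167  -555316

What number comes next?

-784177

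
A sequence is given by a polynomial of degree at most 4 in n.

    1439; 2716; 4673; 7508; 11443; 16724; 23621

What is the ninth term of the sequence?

D1: 1277 , 1957 , 2835 , 3935 , 5281 , 6897
D2: 680 , 878 , 1100 , 1346 , 1616
D3: 198 , 222 , 246 , 270
D4: 24 , 24 , 24
The fourth differences are constant (24).
270 + 24 = 294;  1616 + 294 = 1910;  6897 + 1910 = 8807;  23621 + 8807 = 32428
294 + 24 = 318;  1910 + 318 = 2228;  8807 + 2228 = 11035;  32428 + 11035 = 43463

43463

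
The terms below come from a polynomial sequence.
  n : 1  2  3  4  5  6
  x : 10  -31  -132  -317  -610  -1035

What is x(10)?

-41, -101, -185, -293, -425
-60, -84, -108, -132
-24, -24, -24
Constant third difference = -24, so extend:
-132 − 24 = -156;  -425 − 156 = -581;  -1035 − 581 = -1616
-156 − 24 = -180;  -581 − 180 = -761;  -1616 − 761 = -2377
-180 − 24 = -204;  -761 − 204 = -965;  -2377 − 965 = -3342
-204 − 24 = -228;  -965 − 228 = -1193;  -3342 − 1193 = -4535

-4535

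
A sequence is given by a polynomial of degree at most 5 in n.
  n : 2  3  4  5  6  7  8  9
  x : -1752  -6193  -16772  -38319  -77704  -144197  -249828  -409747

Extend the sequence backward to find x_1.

D1: -4441, -10579, -21547, -39385, -66493, -105631, -159919
D2: -6138, -10968, -17838, -27108, -39138, -54288
D3: -4830, -6870, -9270, -12030, -15150
D4: -2040, -2400, -2760, -3120
D5: -360, -360, -360
The fifth differences are constant at -360.
Work back: -2040 + 360 = -1680;  -4830 + 1680 = -3150;  -6138 + 3150 = -2988;  -4441 + 2988 = -1453;  -1752 + 1453 = -299

-299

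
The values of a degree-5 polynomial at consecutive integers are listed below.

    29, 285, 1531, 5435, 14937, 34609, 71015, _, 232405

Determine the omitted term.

Using the first 7 terms:
256, 1246, 3904, 9502, 19672, 36406
990, 2658, 5598, 10170, 16734
1668, 2940, 4572, 6564
1272, 1632, 1992
360, 360
Constant fifth difference = 360.
Extend forward: 1992 + 360 = 2352;  6564 + 2352 = 8916;  16734 + 8916 = 25650;  36406 + 25650 = 62056;  71015 + 62056 = 133071

133071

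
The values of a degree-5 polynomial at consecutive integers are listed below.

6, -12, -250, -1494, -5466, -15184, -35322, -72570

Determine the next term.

-135994

-18  -238  -1244  -3972  -9718  -20138  -37248
-220  -1006  -2728  -5746  -10420  -17110
-786  -1722  -3018  -4674  -6690
-936  -1296  -1656  -2016
-360  -360  -360
Fifth differences constant at -360.
-2016 − 360 = -2376;  -6690 − 2376 = -9066;  -17110 − 9066 = -26176;  -37248 − 26176 = -63424;  -72570 − 63424 = -135994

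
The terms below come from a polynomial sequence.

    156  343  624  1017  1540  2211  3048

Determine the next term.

First differences: 187, 281, 393, 523, 671, 837
Second differences: 94, 112, 130, 148, 166
Third differences: 18, 18, 18, 18
The third differences are constant (18).
166 + 18 = 184;  837 + 184 = 1021;  3048 + 1021 = 4069

4069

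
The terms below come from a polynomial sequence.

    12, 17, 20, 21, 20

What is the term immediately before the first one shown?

5

D1: 5, 3, 1, -1
D2: -2, -2, -2
The second differences are constant at -2.
Work back: 5 + 2 = 7;  12 − 7 = 5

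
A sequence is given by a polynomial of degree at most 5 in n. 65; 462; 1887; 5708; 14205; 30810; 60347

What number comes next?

109272

First differences: 397, 1425, 3821, 8497, 16605, 29537
Second differences: 1028, 2396, 4676, 8108, 12932
Third differences: 1368, 2280, 3432, 4824
Fourth differences: 912, 1152, 1392
Fifth differences: 240, 240
Fifth differences constant at 240.
1392 + 240 = 1632;  4824 + 1632 = 6456;  12932 + 6456 = 19388;  29537 + 19388 = 48925;  60347 + 48925 = 109272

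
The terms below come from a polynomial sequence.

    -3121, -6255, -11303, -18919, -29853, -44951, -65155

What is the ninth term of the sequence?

-125129

Δ: -3134  -5048  -7616  -10934  -15098  -20204
Δ²: -1914  -2568  -3318  -4164  -5106
Δ³: -654  -750  -846  -942
Δ⁴: -96  -96  -96
Fourth differences constant at -96.
-942 − 96 = -1038;  -5106 − 1038 = -6144;  -20204 − 6144 = -26348;  -65155 − 26348 = -91503
-1038 − 96 = -1134;  -6144 − 1134 = -7278;  -26348 − 7278 = -33626;  -91503 − 33626 = -125129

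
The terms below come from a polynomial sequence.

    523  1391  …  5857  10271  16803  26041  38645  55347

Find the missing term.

Using the last 6 terms:
Δ: 4414  6532  9238  12604  16702
Δ²: 2118  2706  3366  4098
Δ³: 588  660  732
Δ⁴: 72  72
Constant fourth difference = 72.
Extend backward: 588 − 72 = 516;  2118 − 516 = 1602;  4414 − 1602 = 2812;  5857 − 2812 = 3045

3045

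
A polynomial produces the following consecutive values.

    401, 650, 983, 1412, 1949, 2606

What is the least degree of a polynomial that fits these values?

3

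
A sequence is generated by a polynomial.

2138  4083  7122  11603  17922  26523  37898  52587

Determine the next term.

D1: 1945, 3039, 4481, 6319, 8601, 11375, 14689
D2: 1094, 1442, 1838, 2282, 2774, 3314
D3: 348, 396, 444, 492, 540
D4: 48, 48, 48, 48
The fourth differences are constant (48).
540 + 48 = 588;  3314 + 588 = 3902;  14689 + 3902 = 18591;  52587 + 18591 = 71178

71178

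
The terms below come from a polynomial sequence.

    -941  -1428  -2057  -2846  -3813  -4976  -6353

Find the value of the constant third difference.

Δ: -487, -629, -789, -967, -1163, -1377
Δ²: -142, -160, -178, -196, -214
Δ³: -18, -18, -18, -18

-18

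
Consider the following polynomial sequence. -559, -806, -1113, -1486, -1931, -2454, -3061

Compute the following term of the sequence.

-3758

D1: -247, -307, -373, -445, -523, -607
D2: -60, -66, -72, -78, -84
D3: -6, -6, -6, -6
The third differences are constant (-6).
-84 − 6 = -90;  -607 − 90 = -697;  -3061 − 697 = -3758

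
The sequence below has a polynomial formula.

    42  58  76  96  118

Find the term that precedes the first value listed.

28

D1: 16  18  20  22
D2: 2  2  2
The second differences are constant at 2.
Work back: 16 − 2 = 14;  42 − 14 = 28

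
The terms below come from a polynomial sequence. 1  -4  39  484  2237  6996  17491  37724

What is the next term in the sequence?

73209

-5  43  445  1753  4759  10495  20233
48  402  1308  3006  5736  9738
354  906  1698  2730  4002
552  792  1032  1272
240  240  240
The fifth differences are constant (240).
1272 + 240 = 1512;  4002 + 1512 = 5514;  9738 + 5514 = 15252;  20233 + 15252 = 35485;  37724 + 35485 = 73209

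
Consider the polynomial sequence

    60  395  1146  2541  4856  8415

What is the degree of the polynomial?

Δ: 335, 751, 1395, 2315, 3559
Δ²: 416, 644, 920, 1244
Δ³: 228, 276, 324
Δ⁴: 48, 48
The fourth differences are constant, so the polynomial has degree 4.

4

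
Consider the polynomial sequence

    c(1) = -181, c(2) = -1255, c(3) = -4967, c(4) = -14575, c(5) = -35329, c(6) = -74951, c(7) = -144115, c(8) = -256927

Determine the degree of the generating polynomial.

5

First differences: -1074, -3712, -9608, -20754, -39622, -69164, -112812
Second differences: -2638, -5896, -11146, -18868, -29542, -43648
Third differences: -3258, -5250, -7722, -10674, -14106
Fourth differences: -1992, -2472, -2952, -3432
Fifth differences: -480, -480, -480
The fifth differences are constant, so the polynomial has degree 5.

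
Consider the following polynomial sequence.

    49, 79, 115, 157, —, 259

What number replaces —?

205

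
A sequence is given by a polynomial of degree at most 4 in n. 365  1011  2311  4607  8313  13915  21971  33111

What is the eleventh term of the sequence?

92415

First differences: 646, 1300, 2296, 3706, 5602, 8056, 11140
Second differences: 654, 996, 1410, 1896, 2454, 3084
Third differences: 342, 414, 486, 558, 630
Fourth differences: 72, 72, 72, 72
Constant fourth difference = 72, so extend:
630 + 72 = 702;  3084 + 702 = 3786;  11140 + 3786 = 14926;  33111 + 14926 = 48037
702 + 72 = 774;  3786 + 774 = 4560;  14926 + 4560 = 19486;  48037 + 19486 = 67523
774 + 72 = 846;  4560 + 846 = 5406;  19486 + 5406 = 24892;  67523 + 24892 = 92415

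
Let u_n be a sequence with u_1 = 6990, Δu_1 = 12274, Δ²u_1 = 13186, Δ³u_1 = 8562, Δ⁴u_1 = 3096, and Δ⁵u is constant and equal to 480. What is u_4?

91932

Build the table forward from the leading diagonal:
D5: 480, 480, 480, 480
D4: 3096, 3576, 4056, 4536
D3: 8562, 11658, 15234, 19290
D2: 13186, 21748, 33406, 48640
D1: 12274, 25460, 47208, 80614
u: 6990, 19264, 44724, 91932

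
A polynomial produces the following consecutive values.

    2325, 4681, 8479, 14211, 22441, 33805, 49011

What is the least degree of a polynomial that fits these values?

4

Δ: 2356, 3798, 5732, 8230, 11364, 15206
Δ²: 1442, 1934, 2498, 3134, 3842
Δ³: 492, 564, 636, 708
Δ⁴: 72, 72, 72
The fourth differences are constant, so the polynomial has degree 4.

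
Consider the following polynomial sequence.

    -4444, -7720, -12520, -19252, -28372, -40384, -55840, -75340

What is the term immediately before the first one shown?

D1: -3276, -4800, -6732, -9120, -12012, -15456, -19500
D2: -1524, -1932, -2388, -2892, -3444, -4044
D3: -408, -456, -504, -552, -600
D4: -48, -48, -48, -48
The fourth differences are constant at -48.
Work back: -408 + 48 = -360;  -1524 + 360 = -1164;  -3276 + 1164 = -2112;  -4444 + 2112 = -2332

-2332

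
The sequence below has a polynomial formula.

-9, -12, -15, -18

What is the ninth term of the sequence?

-33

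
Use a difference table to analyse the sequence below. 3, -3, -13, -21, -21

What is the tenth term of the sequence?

First differences: -6 , -10 , -8 , 0
Second differences: -4 , 2 , 8
Third differences: 6 , 6
The third differences are constant (6).
8 + 6 = 14;  0 + 14 = 14;  -21 + 14 = -7
14 + 6 = 20;  14 + 20 = 34;  -7 + 34 = 27
20 + 6 = 26;  34 + 26 = 60;  27 + 60 = 87
26 + 6 = 32;  60 + 32 = 92;  87 + 92 = 179
32 + 6 = 38;  92 + 38 = 130;  179 + 130 = 309

309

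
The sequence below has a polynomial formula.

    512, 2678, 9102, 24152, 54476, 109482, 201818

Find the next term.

347852

Δ: 2166 , 6424 , 15050 , 30324 , 55006 , 92336
Δ²: 4258 , 8626 , 15274 , 24682 , 37330
Δ³: 4368 , 6648 , 9408 , 12648
Δ⁴: 2280 , 2760 , 3240
Δ⁵: 480 , 480
The fifth differences are constant (480).
3240 + 480 = 3720;  12648 + 3720 = 16368;  37330 + 16368 = 53698;  92336 + 53698 = 146034;  201818 + 146034 = 347852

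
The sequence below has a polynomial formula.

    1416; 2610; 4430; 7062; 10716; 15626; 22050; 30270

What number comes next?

40592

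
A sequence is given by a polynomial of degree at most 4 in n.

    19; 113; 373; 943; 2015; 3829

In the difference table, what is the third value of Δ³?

D1: 94, 260, 570, 1072, 1814
D2: 166, 310, 502, 742
D3: 144, 192, 240
D4: 48, 48

240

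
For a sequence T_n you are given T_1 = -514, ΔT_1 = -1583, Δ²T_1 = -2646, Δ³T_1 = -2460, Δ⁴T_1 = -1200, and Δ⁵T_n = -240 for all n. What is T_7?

-118342

Build the table forward from the leading diagonal:
D5: -240, -240, -240, -240, -240, -240, -240
D4: -1200, -1440, -1680, -1920, -2160, -2400, -2640
D3: -2460, -3660, -5100, -6780, -8700, -10860, -13260
D2: -2646, -5106, -8766, -13866, -20646, -29346, -40206
D1: -1583, -4229, -9335, -18101, -31967, -52613, -81959
T: -514, -2097, -6326, -15661, -33762, -65729, -118342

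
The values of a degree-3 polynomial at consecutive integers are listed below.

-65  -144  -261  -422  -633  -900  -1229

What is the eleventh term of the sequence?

Δ: -79, -117, -161, -211, -267, -329
Δ²: -38, -44, -50, -56, -62
Δ³: -6, -6, -6, -6
Constant third difference = -6, so extend:
-62 − 6 = -68;  -329 − 68 = -397;  -1229 − 397 = -1626
-68 − 6 = -74;  -397 − 74 = -471;  -1626 − 471 = -2097
-74 − 6 = -80;  -471 − 80 = -551;  -2097 − 551 = -2648
-80 − 6 = -86;  -551 − 86 = -637;  -2648 − 637 = -3285

-3285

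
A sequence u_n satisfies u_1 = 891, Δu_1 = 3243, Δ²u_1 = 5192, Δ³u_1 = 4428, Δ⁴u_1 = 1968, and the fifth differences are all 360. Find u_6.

Build the table forward from the leading diagonal:
Fifth differences: 360, 360, 360, 360, 360, 360
Fourth differences: 1968, 2328, 2688, 3048, 3408, 3768
Third differences: 4428, 6396, 8724, 11412, 14460, 17868
Second differences: 5192, 9620, 16016, 24740, 36152, 50612
First differences: 3243, 8435, 18055, 34071, 58811, 94963
u: 891, 4134, 12569, 30624, 64695, 123506

123506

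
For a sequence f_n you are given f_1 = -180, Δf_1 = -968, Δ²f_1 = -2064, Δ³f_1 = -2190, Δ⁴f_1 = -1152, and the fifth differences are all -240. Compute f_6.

-53560

Build the table forward from the leading diagonal:
Fifth differences: -240, -240, -240, -240, -240, -240
Fourth differences: -1152, -1392, -1632, -1872, -2112, -2352
Third differences: -2190, -3342, -4734, -6366, -8238, -10350
Second differences: -2064, -4254, -7596, -12330, -18696, -26934
First differences: -968, -3032, -7286, -14882, -27212, -45908
f: -180, -1148, -4180, -11466, -26348, -53560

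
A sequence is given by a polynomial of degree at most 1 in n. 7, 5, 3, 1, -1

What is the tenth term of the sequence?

-11

-2  -2  -2  -2
Constant first difference = -2, so extend:
-1 − 2 = -3
-3 − 2 = -5
-5 − 2 = -7
-7 − 2 = -9
-9 − 2 = -11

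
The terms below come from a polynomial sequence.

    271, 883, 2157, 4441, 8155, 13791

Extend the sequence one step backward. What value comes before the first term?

45

D1: 612  1274  2284  3714  5636
D2: 662  1010  1430  1922
D3: 348  420  492
D4: 72  72
The fourth differences are constant at 72.
Work back: 348 − 72 = 276;  662 − 276 = 386;  612 − 386 = 226;  271 − 226 = 45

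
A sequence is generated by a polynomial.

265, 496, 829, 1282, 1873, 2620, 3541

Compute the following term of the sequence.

D1: 231 , 333 , 453 , 591 , 747 , 921
D2: 102 , 120 , 138 , 156 , 174
D3: 18 , 18 , 18 , 18
Constant third difference = 18, so extend:
174 + 18 = 192;  921 + 192 = 1113;  3541 + 1113 = 4654

4654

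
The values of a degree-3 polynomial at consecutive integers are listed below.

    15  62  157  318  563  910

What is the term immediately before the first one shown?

-2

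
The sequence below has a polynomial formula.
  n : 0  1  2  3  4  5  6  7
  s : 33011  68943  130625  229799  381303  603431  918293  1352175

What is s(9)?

2705183

D1: 35932  61682  99174  151504  222128  314862  433882
D2: 25750  37492  52330  70624  92734  119020
D3: 11742  14838  18294  22110  26286
D4: 3096  3456  3816  4176
D5: 360  360  360
The fifth differences are constant (360).
4176 + 360 = 4536;  26286 + 4536 = 30822;  119020 + 30822 = 149842;  433882 + 149842 = 583724;  1352175 + 583724 = 1935899
4536 + 360 = 4896;  30822 + 4896 = 35718;  149842 + 35718 = 185560;  583724 + 185560 = 769284;  1935899 + 769284 = 2705183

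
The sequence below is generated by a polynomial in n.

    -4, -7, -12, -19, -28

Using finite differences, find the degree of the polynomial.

2

Δ: -3, -5, -7, -9
Δ²: -2, -2, -2
The second differences are constant, so the polynomial has degree 2.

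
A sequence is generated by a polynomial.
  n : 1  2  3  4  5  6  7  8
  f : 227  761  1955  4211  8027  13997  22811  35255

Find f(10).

Δ: 534 , 1194 , 2256 , 3816 , 5970 , 8814 , 12444
Δ²: 660 , 1062 , 1560 , 2154 , 2844 , 3630
Δ³: 402 , 498 , 594 , 690 , 786
Δ⁴: 96 , 96 , 96 , 96
Constant fourth difference = 96, so extend:
786 + 96 = 882;  3630 + 882 = 4512;  12444 + 4512 = 16956;  35255 + 16956 = 52211
882 + 96 = 978;  4512 + 978 = 5490;  16956 + 5490 = 22446;  52211 + 22446 = 74657

74657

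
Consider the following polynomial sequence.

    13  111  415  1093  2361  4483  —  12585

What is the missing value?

Using the first 6 terms:
First differences: 98  304  678  1268  2122
Second differences: 206  374  590  854
Third differences: 168  216  264
Fourth differences: 48  48
Constant fourth difference = 48.
Extend forward: 264 + 48 = 312;  854 + 312 = 1166;  2122 + 1166 = 3288;  4483 + 3288 = 7771

7771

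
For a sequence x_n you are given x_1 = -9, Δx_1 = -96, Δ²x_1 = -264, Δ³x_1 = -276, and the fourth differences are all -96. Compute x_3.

Build the table forward from the leading diagonal:
D4: -96  -96  -96
D3: -276  -372  -468
D2: -264  -540  -912
D1: -96  -360  -900
x: -9  -105  -465

-465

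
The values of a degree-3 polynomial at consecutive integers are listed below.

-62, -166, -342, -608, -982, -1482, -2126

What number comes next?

-2932

First differences: -104, -176, -266, -374, -500, -644
Second differences: -72, -90, -108, -126, -144
Third differences: -18, -18, -18, -18
Constant third difference = -18, so extend:
-144 − 18 = -162;  -644 − 162 = -806;  -2126 − 806 = -2932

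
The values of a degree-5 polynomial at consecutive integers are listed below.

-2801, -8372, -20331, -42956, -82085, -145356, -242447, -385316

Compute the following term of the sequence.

-588441

-5571 , -11959 , -22625 , -39129 , -63271 , -97091 , -142869
-6388 , -10666 , -16504 , -24142 , -33820 , -45778
-4278 , -5838 , -7638 , -9678 , -11958
-1560 , -1800 , -2040 , -2280
-240 , -240 , -240
The fifth differences are constant (-240).
-2280 − 240 = -2520;  -11958 − 2520 = -14478;  -45778 − 14478 = -60256;  -142869 − 60256 = -203125;  -385316 − 203125 = -588441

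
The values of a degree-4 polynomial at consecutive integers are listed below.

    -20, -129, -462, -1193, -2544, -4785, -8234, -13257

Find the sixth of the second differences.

-1574

First differences: -109, -333, -731, -1351, -2241, -3449, -5023
Second differences: -224, -398, -620, -890, -1208, -1574
Third differences: -174, -222, -270, -318, -366
Fourth differences: -48, -48, -48, -48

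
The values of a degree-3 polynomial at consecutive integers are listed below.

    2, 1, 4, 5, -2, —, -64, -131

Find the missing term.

-23

Using the first 5 terms:
-1, 3, 1, -7
4, -2, -8
-6, -6
Constant third difference = -6.
Extend forward: -8 − 6 = -14;  -7 − 14 = -21;  -2 − 21 = -23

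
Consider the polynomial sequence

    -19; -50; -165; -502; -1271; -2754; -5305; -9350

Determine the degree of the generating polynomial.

Δ: -31, -115, -337, -769, -1483, -2551, -4045
Δ²: -84, -222, -432, -714, -1068, -1494
Δ³: -138, -210, -282, -354, -426
Δ⁴: -72, -72, -72, -72
The fourth differences are constant, so the polynomial has degree 4.

4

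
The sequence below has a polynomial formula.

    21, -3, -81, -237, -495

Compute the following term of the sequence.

-879

Δ: -24, -78, -156, -258
Δ²: -54, -78, -102
Δ³: -24, -24
Third differences constant at -24.
-102 − 24 = -126;  -258 − 126 = -384;  -495 − 384 = -879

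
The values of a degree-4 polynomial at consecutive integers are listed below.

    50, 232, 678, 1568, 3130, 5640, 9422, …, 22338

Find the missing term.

Using the first 7 terms:
First differences: 182, 446, 890, 1562, 2510, 3782
Second differences: 264, 444, 672, 948, 1272
Third differences: 180, 228, 276, 324
Fourth differences: 48, 48, 48
Constant fourth difference = 48.
Extend forward: 324 + 48 = 372;  1272 + 372 = 1644;  3782 + 1644 = 5426;  9422 + 5426 = 14848

14848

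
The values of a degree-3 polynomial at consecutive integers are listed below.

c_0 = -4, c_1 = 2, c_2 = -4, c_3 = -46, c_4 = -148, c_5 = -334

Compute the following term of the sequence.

First differences: 6, -6, -42, -102, -186
Second differences: -12, -36, -60, -84
Third differences: -24, -24, -24
The third differences are constant (-24).
-84 − 24 = -108;  -186 − 108 = -294;  -334 − 294 = -628

-628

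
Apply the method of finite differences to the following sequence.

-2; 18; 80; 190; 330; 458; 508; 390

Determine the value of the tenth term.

-830

Δ: 20 , 62 , 110 , 140 , 128 , 50 , -118
Δ²: 42 , 48 , 30 , -12 , -78 , -168
Δ³: 6 , -18 , -42 , -66 , -90
Δ⁴: -24 , -24 , -24 , -24
The fourth differences are constant (-24).
-90 − 24 = -114;  -168 − 114 = -282;  -118 − 282 = -400;  390 − 400 = -10
-114 − 24 = -138;  -282 − 138 = -420;  -400 − 420 = -820;  -10 − 820 = -830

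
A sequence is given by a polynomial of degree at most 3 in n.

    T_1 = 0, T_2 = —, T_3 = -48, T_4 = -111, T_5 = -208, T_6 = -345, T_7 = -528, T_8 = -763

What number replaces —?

-13

Using the last 6 terms:
D1: -63  -97  -137  -183  -235
D2: -34  -40  -46  -52
D3: -6  -6  -6
Constant third difference = -6.
Extend backward: -34 + 6 = -28;  -63 + 28 = -35;  -48 + 35 = -13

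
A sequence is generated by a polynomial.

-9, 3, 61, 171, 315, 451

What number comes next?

513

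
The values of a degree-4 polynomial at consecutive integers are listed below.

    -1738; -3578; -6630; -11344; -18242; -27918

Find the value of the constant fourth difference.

Δ: -1840, -3052, -4714, -6898, -9676
Δ²: -1212, -1662, -2184, -2778
Δ³: -450, -522, -594
Δ⁴: -72, -72

-72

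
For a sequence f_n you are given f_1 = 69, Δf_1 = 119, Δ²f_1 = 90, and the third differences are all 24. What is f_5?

1181

Build the table forward from the leading diagonal:
Third differences: 24  24  24  24  24
Second differences: 90  114  138  162  186
First differences: 119  209  323  461  623
f: 69  188  397  720  1181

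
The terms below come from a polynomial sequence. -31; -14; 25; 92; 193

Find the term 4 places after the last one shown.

1057

D1: 17, 39, 67, 101
D2: 22, 28, 34
D3: 6, 6
The third differences are constant (6).
34 + 6 = 40;  101 + 40 = 141;  193 + 141 = 334
40 + 6 = 46;  141 + 46 = 187;  334 + 187 = 521
46 + 6 = 52;  187 + 52 = 239;  521 + 239 = 760
52 + 6 = 58;  239 + 58 = 297;  760 + 297 = 1057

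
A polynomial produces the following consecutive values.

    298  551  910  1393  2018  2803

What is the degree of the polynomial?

253, 359, 483, 625, 785
106, 124, 142, 160
18, 18, 18
The third differences are constant, so the polynomial has degree 3.

3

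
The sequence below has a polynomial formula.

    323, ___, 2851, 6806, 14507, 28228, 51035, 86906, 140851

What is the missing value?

Using the last 7 terms:
D1: 3955  7701  13721  22807  35871  53945
D2: 3746  6020  9086  13064  18074
D3: 2274  3066  3978  5010
D4: 792  912  1032
D5: 120  120
Constant fifth difference = 120.
Extend backward: 792 − 120 = 672;  2274 − 672 = 1602;  3746 − 1602 = 2144;  3955 − 2144 = 1811;  2851 − 1811 = 1040

1040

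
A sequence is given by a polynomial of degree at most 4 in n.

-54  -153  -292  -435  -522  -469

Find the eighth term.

513

Δ: -99 , -139 , -143 , -87 , 53
Δ²: -40 , -4 , 56 , 140
Δ³: 36 , 60 , 84
Δ⁴: 24 , 24
Fourth differences constant at 24.
84 + 24 = 108;  140 + 108 = 248;  53 + 248 = 301;  -469 + 301 = -168
108 + 24 = 132;  248 + 132 = 380;  301 + 380 = 681;  -168 + 681 = 513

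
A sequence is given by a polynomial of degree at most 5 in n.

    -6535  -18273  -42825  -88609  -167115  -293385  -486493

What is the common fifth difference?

Δ: -11738, -24552, -45784, -78506, -126270, -193108
Δ²: -12814, -21232, -32722, -47764, -66838
Δ³: -8418, -11490, -15042, -19074
Δ⁴: -3072, -3552, -4032
Δ⁵: -480, -480

-480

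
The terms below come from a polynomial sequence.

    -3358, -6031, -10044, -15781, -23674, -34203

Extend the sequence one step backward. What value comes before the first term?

-1689

Δ: -2673, -4013, -5737, -7893, -10529
Δ²: -1340, -1724, -2156, -2636
Δ³: -384, -432, -480
Δ⁴: -48, -48
The fourth differences are constant at -48.
Work back: -384 + 48 = -336;  -1340 + 336 = -1004;  -2673 + 1004 = -1669;  -3358 + 1669 = -1689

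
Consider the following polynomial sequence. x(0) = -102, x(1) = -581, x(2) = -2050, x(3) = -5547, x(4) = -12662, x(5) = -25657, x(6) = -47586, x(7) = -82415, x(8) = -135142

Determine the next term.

D1: -479, -1469, -3497, -7115, -12995, -21929, -34829, -52727
D2: -990, -2028, -3618, -5880, -8934, -12900, -17898
D3: -1038, -1590, -2262, -3054, -3966, -4998
D4: -552, -672, -792, -912, -1032
D5: -120, -120, -120, -120
Fifth differences constant at -120.
-1032 − 120 = -1152;  -4998 − 1152 = -6150;  -17898 − 6150 = -24048;  -52727 − 24048 = -76775;  -135142 − 76775 = -211917

-211917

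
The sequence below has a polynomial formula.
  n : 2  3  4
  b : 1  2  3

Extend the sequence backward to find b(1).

1, 1
The first differences are constant at 1.
Work back: 1 − 1 = 0

0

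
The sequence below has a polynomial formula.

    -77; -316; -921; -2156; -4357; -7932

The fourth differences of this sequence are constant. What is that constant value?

D1: -239, -605, -1235, -2201, -3575
D2: -366, -630, -966, -1374
D3: -264, -336, -408
D4: -72, -72

-72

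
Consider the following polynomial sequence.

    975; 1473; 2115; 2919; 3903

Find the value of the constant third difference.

18

First differences: 498, 642, 804, 984
Second differences: 144, 162, 180
Third differences: 18, 18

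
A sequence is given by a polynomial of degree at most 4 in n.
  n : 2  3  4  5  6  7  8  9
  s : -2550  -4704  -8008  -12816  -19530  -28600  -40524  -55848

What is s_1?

-1240

-2154, -3304, -4808, -6714, -9070, -11924, -15324
-1150, -1504, -1906, -2356, -2854, -3400
-354, -402, -450, -498, -546
-48, -48, -48, -48
The fourth differences are constant at -48.
Work back: -354 + 48 = -306;  -1150 + 306 = -844;  -2154 + 844 = -1310;  -2550 + 1310 = -1240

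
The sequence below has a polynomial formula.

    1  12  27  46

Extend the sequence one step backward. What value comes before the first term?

-6

11, 15, 19
4, 4
The second differences are constant at 4.
Work back: 11 − 4 = 7;  1 − 7 = -6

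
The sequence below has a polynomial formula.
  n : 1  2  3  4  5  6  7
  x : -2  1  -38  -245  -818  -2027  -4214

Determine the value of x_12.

D1: 3  -39  -207  -573  -1209  -2187
D2: -42  -168  -366  -636  -978
D3: -126  -198  -270  -342
D4: -72  -72  -72
Constant fourth difference = -72, so extend:
-342 − 72 = -414;  -978 − 414 = -1392;  -2187 − 1392 = -3579;  -4214 − 3579 = -7793
-414 − 72 = -486;  -1392 − 486 = -1878;  -3579 − 1878 = -5457;  -7793 − 5457 = -13250
-486 − 72 = -558;  -1878 − 558 = -2436;  -5457 − 2436 = -7893;  -13250 − 7893 = -21143
-558 − 72 = -630;  -2436 − 630 = -3066;  -7893 − 3066 = -10959;  -21143 − 10959 = -32102
-630 − 72 = -702;  -3066 − 702 = -3768;  -10959 − 3768 = -14727;  -32102 − 14727 = -46829

-46829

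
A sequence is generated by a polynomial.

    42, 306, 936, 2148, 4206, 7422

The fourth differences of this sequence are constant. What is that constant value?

48

First differences: 264, 630, 1212, 2058, 3216
Second differences: 366, 582, 846, 1158
Third differences: 216, 264, 312
Fourth differences: 48, 48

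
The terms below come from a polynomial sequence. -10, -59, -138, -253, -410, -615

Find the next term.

-49, -79, -115, -157, -205
-30, -36, -42, -48
-6, -6, -6
Constant third difference = -6, so extend:
-48 − 6 = -54;  -205 − 54 = -259;  -615 − 259 = -874

-874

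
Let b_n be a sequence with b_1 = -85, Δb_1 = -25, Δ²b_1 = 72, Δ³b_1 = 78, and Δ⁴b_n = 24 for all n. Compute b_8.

4822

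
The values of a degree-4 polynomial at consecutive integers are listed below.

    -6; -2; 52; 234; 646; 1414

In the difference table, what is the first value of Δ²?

50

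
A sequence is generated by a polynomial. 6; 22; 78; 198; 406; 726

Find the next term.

D1: 16, 56, 120, 208, 320
D2: 40, 64, 88, 112
D3: 24, 24, 24
Constant third difference = 24, so extend:
112 + 24 = 136;  320 + 136 = 456;  726 + 456 = 1182

1182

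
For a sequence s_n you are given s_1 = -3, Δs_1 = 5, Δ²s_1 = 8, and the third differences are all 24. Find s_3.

15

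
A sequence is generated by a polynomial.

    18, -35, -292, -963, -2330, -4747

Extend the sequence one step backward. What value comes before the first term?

5

First differences: -53, -257, -671, -1367, -2417
Second differences: -204, -414, -696, -1050
Third differences: -210, -282, -354
Fourth differences: -72, -72
The fourth differences are constant at -72.
Work back: -210 + 72 = -138;  -204 + 138 = -66;  -53 + 66 = 13;  18 − 13 = 5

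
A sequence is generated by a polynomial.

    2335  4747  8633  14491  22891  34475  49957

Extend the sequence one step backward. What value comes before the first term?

First differences: 2412  3886  5858  8400  11584  15482
Second differences: 1474  1972  2542  3184  3898
Third differences: 498  570  642  714
Fourth differences: 72  72  72
The fourth differences are constant at 72.
Work back: 498 − 72 = 426;  1474 − 426 = 1048;  2412 − 1048 = 1364;  2335 − 1364 = 971

971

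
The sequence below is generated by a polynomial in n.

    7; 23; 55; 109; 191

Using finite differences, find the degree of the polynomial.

Δ: 16, 32, 54, 82
Δ²: 16, 22, 28
Δ³: 6, 6
The third differences are constant, so the polynomial has degree 3.

3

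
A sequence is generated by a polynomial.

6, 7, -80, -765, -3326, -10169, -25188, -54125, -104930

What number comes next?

-188121

1, -87, -685, -2561, -6843, -15019, -28937, -50805
-88, -598, -1876, -4282, -8176, -13918, -21868
-510, -1278, -2406, -3894, -5742, -7950
-768, -1128, -1488, -1848, -2208
-360, -360, -360, -360
Fifth differences constant at -360.
-2208 − 360 = -2568;  -7950 − 2568 = -10518;  -21868 − 10518 = -32386;  -50805 − 32386 = -83191;  -104930 − 83191 = -188121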